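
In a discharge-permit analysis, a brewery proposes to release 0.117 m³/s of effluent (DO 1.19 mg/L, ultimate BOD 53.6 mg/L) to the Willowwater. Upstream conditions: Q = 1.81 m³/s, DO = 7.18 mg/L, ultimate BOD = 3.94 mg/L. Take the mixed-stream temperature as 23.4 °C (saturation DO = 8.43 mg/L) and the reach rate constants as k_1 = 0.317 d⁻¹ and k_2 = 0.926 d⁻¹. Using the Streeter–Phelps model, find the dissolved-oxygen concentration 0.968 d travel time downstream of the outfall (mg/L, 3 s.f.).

DO ≈ 6.59 mg/L

Mixed DO = (1.81×7.18 + 0.117×1.19)/(1.81+0.117) = 13.14/1.927 = 6.816 mg/L.
Mixed L₀ = (1.81×3.94 + 0.117×53.6)/(1.927) = 13.40/1.927 = 6.955 mg/L.
Initial deficit D₀ = C_s − DO₀ = 8.43 − 6.816 = 1.614 mg/L.
D(0.968) = [0.317×6.955/(0.926−0.317)](e^(−0.317×0.968) − e^(−0.926×0.968)) + 1.614 e^(−0.926×0.968)
= 3.620 × (0.7358 − 0.4080) + 1.614 × 0.4080 = 1.845 mg/L.
DO = 8.43 − 1.845 = 6.585 mg/L.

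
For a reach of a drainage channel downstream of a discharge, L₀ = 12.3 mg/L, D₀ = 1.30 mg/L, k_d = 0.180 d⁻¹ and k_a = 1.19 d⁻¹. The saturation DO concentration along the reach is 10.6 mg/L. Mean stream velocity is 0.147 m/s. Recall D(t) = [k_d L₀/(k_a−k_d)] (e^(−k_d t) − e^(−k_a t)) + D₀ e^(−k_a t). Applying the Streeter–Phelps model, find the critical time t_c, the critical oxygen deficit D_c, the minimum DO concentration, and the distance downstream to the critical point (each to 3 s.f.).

At the critical point dD/dt = 0, so k_d L₀ e^(−k_d t) = k_a D. Substituting D(t) from the Streeter–Phelps equation and solving for t gives
t_c = ln[(k_a/k_d)(1 − D₀(k_a−k_d)/(k_d L₀))] / (k_a−k_d).
Here k_a−k_d = 1.010 d⁻¹ and 1 − D₀(k_a−k_d)/(k_d L₀) = 1 − 1.30×1.010/(0.180×12.3) = 0.4070, so
t_c = ln(6.611 × 0.4070) / 1.010 = 0.9897 / 1.010 = 0.9799 d.
D_c = (k_d/k_a) L₀ e^(−k_d t_c) = (0.180/1.19) × 12.3 × e^(−0.180×0.9799) = 0.1513 × 12.3 × 0.8383 = 1.560 mg/L.
Minimum DO = C_s − D_c = 10.6 − 1.560 = 9.040 mg/L.
x_c = v t_c = 0.147 m/s × 0.9799 d × 86400 s/d = 12450 m ≈ 12.4 km.

t_c ≈ 0.980 d; D_c ≈ 1.56 mg/L; min DO ≈ 9.04 mg/L; x_c ≈ 12.4 km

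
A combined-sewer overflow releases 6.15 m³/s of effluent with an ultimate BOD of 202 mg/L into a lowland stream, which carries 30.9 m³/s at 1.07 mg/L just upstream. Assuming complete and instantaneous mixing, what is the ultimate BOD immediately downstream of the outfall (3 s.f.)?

Flow-weighted mixing: C = (Q_r C_r + Q_w C_w)/(Q_r + Q_w)
= (30.9×1.07 + 6.15×202)/(30.9 + 6.15) = 1275/37.05 = 34.42 mg/L.

34.4 mg/L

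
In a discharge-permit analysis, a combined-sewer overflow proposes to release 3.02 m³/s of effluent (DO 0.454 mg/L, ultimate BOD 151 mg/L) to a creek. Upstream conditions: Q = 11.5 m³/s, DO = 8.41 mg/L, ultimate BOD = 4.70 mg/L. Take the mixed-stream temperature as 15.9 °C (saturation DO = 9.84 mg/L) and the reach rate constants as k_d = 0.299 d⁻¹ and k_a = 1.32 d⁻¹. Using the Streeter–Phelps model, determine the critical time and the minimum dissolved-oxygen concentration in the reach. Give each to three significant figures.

t_c ≈ 1.11 d; minimum DO ≈ 4.12 mg/L

Mixed DO = (11.5×8.41 + 3.02×0.454)/(11.5+3.02) = 98.09/14.52 = 6.755 mg/L.
Mixed L₀ = (11.5×4.70 + 3.02×151)/(14.52) = 510.1/14.52 = 35.13 mg/L.
Initial deficit D₀ = C_s − DO₀ = 9.84 − 6.755 = 3.085 mg/L.
t_c = (1/1.021) ln[(1.32/0.299)(1 − 3.085×1.021/(0.299×35.13))] = 0.9794 × ln(3.091) = 1.105 d.
D_c = (0.299/1.32) × 35.13 × e^(−0.299×1.105) = 0.2265 × 35.13 × 0.7186 = 5.718 mg/L.
Minimum DO = 9.84 − 5.718 = 4.122 mg/L.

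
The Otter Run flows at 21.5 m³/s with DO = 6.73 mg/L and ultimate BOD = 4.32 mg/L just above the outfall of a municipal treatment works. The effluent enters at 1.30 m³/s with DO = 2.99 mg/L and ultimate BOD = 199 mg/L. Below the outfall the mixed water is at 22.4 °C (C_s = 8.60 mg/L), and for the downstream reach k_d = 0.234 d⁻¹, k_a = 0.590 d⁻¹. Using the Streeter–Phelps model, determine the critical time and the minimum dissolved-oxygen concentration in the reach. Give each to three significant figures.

Mixed DO = (21.5×6.73 + 1.30×2.99)/(21.5+1.30) = 148.6/22.80 = 6.517 mg/L.
Mixed L₀ = (21.5×4.32 + 1.30×199)/(22.80) = 351.6/22.80 = 15.42 mg/L.
Initial deficit D₀ = C_s − DO₀ = 8.60 − 6.517 = 2.083 mg/L.
t_c = (1/0.3560) ln[(0.590/0.234)(1 − 2.083×0.3560/(0.234×15.42))] = 2.809 × ln(2.003) = 1.951 d.
D_c = (0.234/0.590) × 15.42 × e^(−0.234×1.951) = 0.3966 × 15.42 × 0.6334 = 3.874 mg/L.
Minimum DO = 8.60 − 3.874 = 4.726 mg/L.

t_c ≈ 1.95 d; minimum DO ≈ 4.73 mg/L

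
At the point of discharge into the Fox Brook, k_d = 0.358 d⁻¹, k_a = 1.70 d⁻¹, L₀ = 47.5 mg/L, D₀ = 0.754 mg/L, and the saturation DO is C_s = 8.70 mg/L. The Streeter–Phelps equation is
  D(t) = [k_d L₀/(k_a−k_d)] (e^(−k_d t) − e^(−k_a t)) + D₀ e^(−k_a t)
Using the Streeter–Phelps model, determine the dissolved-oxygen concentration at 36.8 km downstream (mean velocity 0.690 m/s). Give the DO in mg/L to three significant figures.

DO ≈ 2.71 mg/L

Travel time t = x/v = 36.8 km / (0.690 m/s) = 36800 m / 0.690 m/s = 53330 s = 0.6173 d.
k_d L₀/(k_a−k_d) = 0.358×47.5/(1.70−0.358) = 17.00/1.342 = 12.67 mg/L.
e^(−k_d t) = e^(−0.358×0.6173) = 0.8017; e^(−k_a t) = e^(−1.70×0.6173) = 0.3502.
D = 12.67 × (0.8017 − 0.3502) + 0.754 × 0.3502 = 5.722 + 0.2640 = 5.986 mg/L.
DO = C_s − D = 8.70 − 5.986 = 2.714 mg/L.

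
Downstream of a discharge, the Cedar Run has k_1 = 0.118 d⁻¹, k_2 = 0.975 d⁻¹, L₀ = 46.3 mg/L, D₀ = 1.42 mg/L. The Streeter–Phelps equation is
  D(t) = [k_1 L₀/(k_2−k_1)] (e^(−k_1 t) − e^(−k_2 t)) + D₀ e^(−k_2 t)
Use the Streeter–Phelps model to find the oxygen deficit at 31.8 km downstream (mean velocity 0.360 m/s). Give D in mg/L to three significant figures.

D ≈ 3.82 mg/L

Travel time t = x/v = 31.8 km / (0.360 m/s) = 31800 m / 0.360 m/s = 88330 s = 1.022 d.
k_1 L₀/(k_2−k_1) = 0.118×46.3/(0.975−0.118) = 5.463/0.8570 = 6.375 mg/L.
e^(−k_1 t) = e^(−0.118×1.022) = 0.8864; e^(−k_2 t) = e^(−0.975×1.022) = 0.3691.
D = 6.375 × (0.8864 − 0.3691) + 1.42 × 0.3691 = 3.298 + 0.5241 = 3.822 mg/L.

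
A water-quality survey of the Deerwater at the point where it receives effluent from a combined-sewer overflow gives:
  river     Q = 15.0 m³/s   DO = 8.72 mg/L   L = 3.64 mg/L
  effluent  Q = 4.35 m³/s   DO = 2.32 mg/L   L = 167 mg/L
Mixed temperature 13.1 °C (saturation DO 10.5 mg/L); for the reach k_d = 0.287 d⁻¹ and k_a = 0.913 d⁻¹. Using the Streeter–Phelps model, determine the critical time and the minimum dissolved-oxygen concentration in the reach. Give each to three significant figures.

t_c ≈ 1.54 d; minimum DO ≈ 2.35 mg/L

Mixed DO = (15.0×8.72 + 4.35×2.32)/(15.0+4.35) = 140.9/19.35 = 7.281 mg/L.
Mixed L₀ = (15.0×3.64 + 4.35×167)/(19.35) = 781.0/19.35 = 40.36 mg/L.
Initial deficit D₀ = C_s − DO₀ = 10.5 − 7.281 = 3.219 mg/L.
t_c = (1/0.6260) ln[(0.913/0.287)(1 − 3.219×0.6260/(0.287×40.36))] = 1.597 × ln(2.628) = 1.543 d.
D_c = (0.287/0.913) × 40.36 × e^(−0.287×1.543) = 0.3143 × 40.36 × 0.6421 = 8.148 mg/L.
Minimum DO = 10.5 − 8.148 = 2.352 mg/L.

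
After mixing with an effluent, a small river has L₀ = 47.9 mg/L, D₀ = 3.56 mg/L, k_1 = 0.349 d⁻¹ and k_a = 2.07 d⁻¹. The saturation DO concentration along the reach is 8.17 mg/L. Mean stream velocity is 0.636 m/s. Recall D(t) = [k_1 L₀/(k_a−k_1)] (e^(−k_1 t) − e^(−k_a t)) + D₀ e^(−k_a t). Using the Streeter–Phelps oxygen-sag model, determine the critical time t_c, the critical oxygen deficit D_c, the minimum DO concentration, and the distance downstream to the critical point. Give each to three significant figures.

t_c ≈ 0.769 d; D_c ≈ 6.17 mg/L; min DO ≈ 2.00 mg/L; x_c ≈ 42.3 km

At the critical point dD/dt = 0, so k_1 L₀ e^(−k_1 t) = k_a D. Substituting D(t) from the Streeter–Phelps equation and solving for t gives
t_c = ln[(k_a/k_1)(1 − D₀(k_a−k_1)/(k_1 L₀))] / (k_a−k_1).
Here k_a−k_1 = 1.721 d⁻¹ and 1 − D₀(k_a−k_1)/(k_1 L₀) = 1 − 3.56×1.721/(0.349×47.9) = 0.6335, so
t_c = ln(5.931 × 0.6335) / 1.721 = 1.324 / 1.721 = 0.7692 d.
L(t_c) = L₀ e^(−k_1 t_c) = 47.9 × 0.7646 = 36.62 mg/L, and at the critical point k_a D_c = k_1 L, so D_c = (0.349/2.07) × 36.62 = 6.175 mg/L.
Minimum DO = C_s − D_c = 8.17 − 6.175 = 1.995 mg/L.
x_c = v t_c = 0.636 m/s × 0.7692 d × 86400 s/d = 42270 m ≈ 42.3 km.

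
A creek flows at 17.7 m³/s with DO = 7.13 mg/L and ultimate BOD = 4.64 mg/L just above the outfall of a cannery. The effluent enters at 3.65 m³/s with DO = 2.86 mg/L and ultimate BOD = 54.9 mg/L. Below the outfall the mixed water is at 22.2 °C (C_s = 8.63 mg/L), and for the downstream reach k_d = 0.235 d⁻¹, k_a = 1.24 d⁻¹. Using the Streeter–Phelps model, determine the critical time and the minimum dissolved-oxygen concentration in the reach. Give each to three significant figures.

t_c ≈ 0.386 d; minimum DO ≈ 6.34 mg/L

Mixed DO = (17.7×7.13 + 3.65×2.86)/(17.7+3.65) = 136.6/21.35 = 6.400 mg/L.
Mixed L₀ = (17.7×4.64 + 3.65×54.9)/(21.35) = 282.5/21.35 = 13.23 mg/L.
Initial deficit D₀ = C_s − DO₀ = 8.63 − 6.400 = 2.230 mg/L.
t_c = (1/1.005) ln[(1.24/0.235)(1 − 2.230×1.005/(0.235×13.23))] = 0.9950 × ln(1.474) = 0.3858 d.
D_c = (0.235/1.24) × 13.23 × e^(−0.235×0.3858) = 0.1895 × 13.23 × 0.9133 = 2.290 mg/L.
Minimum DO = 8.63 − 2.290 = 6.340 mg/L.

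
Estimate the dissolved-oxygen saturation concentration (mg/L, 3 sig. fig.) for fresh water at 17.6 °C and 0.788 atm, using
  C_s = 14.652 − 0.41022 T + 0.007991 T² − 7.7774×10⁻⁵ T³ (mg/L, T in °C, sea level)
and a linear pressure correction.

C_s ≈ 7.47 mg/L

At sea level: C_s = 14.652 − 0.41022×17.6 + 0.007991×17.6² − 7.7774×10⁻⁵×17.6³ = 9.483 mg/L.
Pressure correction: C_s' = 9.483 × 0.788 = 7.473 mg/L.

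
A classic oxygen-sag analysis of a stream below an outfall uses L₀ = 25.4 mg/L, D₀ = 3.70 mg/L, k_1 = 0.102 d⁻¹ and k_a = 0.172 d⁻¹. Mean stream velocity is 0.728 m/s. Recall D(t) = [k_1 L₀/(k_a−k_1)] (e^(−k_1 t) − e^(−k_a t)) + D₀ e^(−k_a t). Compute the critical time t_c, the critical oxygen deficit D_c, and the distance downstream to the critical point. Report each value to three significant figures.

With k_a/k_1 = 1.686 and 1 − D₀(k_a−k_1)/(k_1 L₀) = 0.9000,
t_c = ln(1.686 × 0.9000) / (0.172 − 0.102) = ln(1.518) / 0.07000 = 0.4172/0.07000 = 5.960 d.
D_c = (k_1/k_a) L₀ e^(−k_1 t_c) = (0.102/0.172) × 25.4 × e^(−0.102×5.960) = 0.5930 × 25.4 × 0.5445 = 8.201 mg/L.
x_c = v t_c = 0.728 m/s × 5.960 d × 86400 s/d = 374900 m ≈ 375 km.

t_c ≈ 5.96 d; D_c ≈ 8.20 mg/L; x_c ≈ 375 km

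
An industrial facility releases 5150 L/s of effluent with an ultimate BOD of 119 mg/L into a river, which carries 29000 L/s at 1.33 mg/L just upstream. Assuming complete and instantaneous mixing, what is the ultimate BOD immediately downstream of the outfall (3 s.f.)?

19.1 mg/L

Flow-weighted mixing: C = (Q_r C_r + Q_w C_w)/(Q_r + Q_w)
= (29000×1.33 + 5150×119)/(29000 + 5150) = 651400/34150 = 19.08 mg/L.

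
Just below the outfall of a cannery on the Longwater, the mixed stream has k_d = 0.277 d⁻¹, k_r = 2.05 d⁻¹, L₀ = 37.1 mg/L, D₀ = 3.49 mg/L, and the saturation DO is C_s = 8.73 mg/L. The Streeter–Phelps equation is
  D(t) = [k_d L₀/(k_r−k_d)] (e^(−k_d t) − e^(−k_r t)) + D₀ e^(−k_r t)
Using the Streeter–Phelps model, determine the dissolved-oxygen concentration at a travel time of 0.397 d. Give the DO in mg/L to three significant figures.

DO ≈ 4.56 mg/L

k_d L₀/(k_r−k_d) = 0.277×37.1/(2.05−0.277) = 10.28/1.773 = 5.796 mg/L.
e^(−k_d t) = e^(−0.277×0.3970) = 0.8959; e^(−k_r t) = e^(−2.05×0.3970) = 0.4431.
D = 5.796 × (0.8959 − 0.4431) + 3.49 × 0.4431 = 2.624 + 1.547 = 4.171 mg/L.
DO = C_s − D = 8.73 − 4.171 = 4.559 mg/L.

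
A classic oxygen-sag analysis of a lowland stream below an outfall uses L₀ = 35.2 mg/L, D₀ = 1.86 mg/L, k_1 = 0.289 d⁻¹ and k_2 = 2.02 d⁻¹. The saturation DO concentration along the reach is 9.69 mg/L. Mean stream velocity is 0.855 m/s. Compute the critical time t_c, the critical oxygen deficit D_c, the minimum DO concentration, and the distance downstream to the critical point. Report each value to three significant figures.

At the critical point dD/dt = 0, so k_1 L₀ e^(−k_1 t) = k_2 D. Substituting D(t) from the Streeter–Phelps equation and solving for t gives
t_c = ln[(k_2/k_1)(1 − D₀(k_2−k_1)/(k_1 L₀))] / (k_2−k_1).
Here k_2−k_1 = 1.731 d⁻¹ and 1 − D₀(k_2−k_1)/(k_1 L₀) = 1 − 1.86×1.731/(0.289×35.2) = 0.6835, so
t_c = ln(6.990 × 0.6835) / 1.731 = 1.564 / 1.731 = 0.9035 d.
D_c = (k_1/k_2) L₀ e^(−k_1 t_c) = (0.289/2.02) × 35.2 × e^(−0.289×0.9035) = 0.1431 × 35.2 × 0.7702 = 3.879 mg/L.
Minimum DO = C_s − D_c = 9.69 − 3.879 = 5.811 mg/L.
x_c = v t_c = 0.855 m/s × 0.9035 d × 86400 s/d = 66740 m ≈ 66.7 km.

t_c ≈ 0.903 d; D_c ≈ 3.88 mg/L; min DO ≈ 5.81 mg/L; x_c ≈ 66.7 km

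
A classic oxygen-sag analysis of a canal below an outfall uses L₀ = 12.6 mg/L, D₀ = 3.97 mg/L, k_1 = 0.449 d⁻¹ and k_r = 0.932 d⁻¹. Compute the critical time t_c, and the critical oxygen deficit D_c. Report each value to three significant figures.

With k_r/k_1 = 2.076 and 1 − D₀(k_r−k_1)/(k_1 L₀) = 0.6611,
t_c = ln(2.076 × 0.6611) / (0.932 − 0.449) = ln(1.372) / 0.4830 = 0.3164/0.4830 = 0.6551 d.
D_c = (k_1/k_r) L₀ e^(−k_1 t_c) = (0.449/0.932) × 12.6 × e^(−0.449×0.6551) = 0.4818 × 12.6 × 0.7452 = 4.523 mg/L.

t_c ≈ 0.655 d; D_c ≈ 4.52 mg/L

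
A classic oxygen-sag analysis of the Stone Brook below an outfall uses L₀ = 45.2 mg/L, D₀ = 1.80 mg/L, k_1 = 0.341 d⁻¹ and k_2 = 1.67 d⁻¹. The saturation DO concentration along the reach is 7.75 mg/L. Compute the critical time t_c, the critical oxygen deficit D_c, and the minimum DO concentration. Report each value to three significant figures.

t_c ≈ 1.07 d; D_c ≈ 6.41 mg/L; min DO ≈ 1.34 mg/L

With k_2/k_1 = 4.897 and 1 − D₀(k_2−k_1)/(k_1 L₀) = 0.8448,
t_c = ln(4.897 × 0.8448) / (1.67 − 0.341) = ln(4.137) / 1.329 = 1.420/1.329 = 1.068 d.
L(t_c) = L₀ e^(−k_1 t_c) = 45.2 × 0.6946 = 31.40 mg/L, and at the critical point k_2 D_c = k_1 L, so D_c = (0.341/1.67) × 31.40 = 6.411 mg/L.
Minimum DO = C_s − D_c = 7.75 − 6.411 = 1.339 mg/L.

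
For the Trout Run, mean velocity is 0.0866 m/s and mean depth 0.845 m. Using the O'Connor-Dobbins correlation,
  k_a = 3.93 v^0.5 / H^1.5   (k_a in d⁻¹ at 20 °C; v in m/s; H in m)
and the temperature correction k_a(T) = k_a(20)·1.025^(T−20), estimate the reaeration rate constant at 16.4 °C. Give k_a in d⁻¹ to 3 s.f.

k_a ≈ 1.36 d⁻¹

k_a(20) = 3.93 × 0.0866^0.5 / 0.845^1.5 = 3.93 × 0.2943 / 0.7768 = 1.489 d⁻¹.
k_a(16.4) = 1.489 × 1.025^(16.4−20) = 1.489 × 0.9149 = 1.362 d⁻¹.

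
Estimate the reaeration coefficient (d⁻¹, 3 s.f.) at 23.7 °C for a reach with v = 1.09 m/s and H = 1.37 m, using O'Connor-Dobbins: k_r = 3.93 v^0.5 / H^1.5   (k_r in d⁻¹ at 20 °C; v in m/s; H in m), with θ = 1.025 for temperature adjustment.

k_r(20) = 3.93 × 1.09^0.5 / 1.37^1.5 = 3.93 × 1.044 / 1.604 = 2.559 d⁻¹.
k_r(23.7) = 2.559 × 1.025^(23.7−20) = 2.559 × 1.096 = 2.804 d⁻¹.

k_r ≈ 2.80 d⁻¹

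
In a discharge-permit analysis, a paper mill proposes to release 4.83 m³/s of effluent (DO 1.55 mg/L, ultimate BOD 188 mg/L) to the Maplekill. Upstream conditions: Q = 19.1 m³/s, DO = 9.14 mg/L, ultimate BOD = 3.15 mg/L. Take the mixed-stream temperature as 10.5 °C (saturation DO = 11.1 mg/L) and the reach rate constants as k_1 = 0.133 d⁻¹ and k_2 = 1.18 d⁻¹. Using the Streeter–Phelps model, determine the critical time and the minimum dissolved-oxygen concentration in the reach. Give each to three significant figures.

t_c ≈ 0.998 d; minimum DO ≈ 7.11 mg/L

Mixed DO = (19.1×9.14 + 4.83×1.55)/(19.1+4.83) = 182.1/23.93 = 7.608 mg/L.
Mixed L₀ = (19.1×3.15 + 4.83×188)/(23.93) = 968.2/23.93 = 40.46 mg/L.
Initial deficit D₀ = C_s − DO₀ = 11.1 − 7.608 = 3.492 mg/L.
t_c = (1/1.047) ln[(1.18/0.133)(1 − 3.492×1.047/(0.133×40.46))] = 0.9551 × ln(2.844) = 0.9984 d.
D_c = (0.133/1.18) × 40.46 × e^(−0.133×0.9984) = 0.1127 × 40.46 × 0.8757 = 3.993 mg/L.
Minimum DO = 11.1 − 3.993 = 7.107 mg/L.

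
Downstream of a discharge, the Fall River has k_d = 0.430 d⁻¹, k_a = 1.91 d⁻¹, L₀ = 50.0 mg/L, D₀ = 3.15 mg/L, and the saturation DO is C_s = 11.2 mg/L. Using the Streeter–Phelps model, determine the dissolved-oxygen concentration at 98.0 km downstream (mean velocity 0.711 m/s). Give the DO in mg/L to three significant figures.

Travel time t = x/v = 98.0 km / (0.711 m/s) = 98000 m / 0.711 m/s = 137800 s = 1.595 d.
k_d L₀/(k_a−k_d) = 0.430×50.0/(1.91−0.430) = 21.50/1.480 = 14.53 mg/L.
e^(−k_d t) = e^(−0.430×1.595) = 0.5036; e^(−k_a t) = e^(−1.91×1.595) = 0.04750.
D = 14.53 × (0.5036 − 0.04750) + 3.15 × 0.04750 = 6.626 + 0.1496 = 6.775 mg/L.
DO = C_s − D = 11.2 − 6.775 = 4.425 mg/L.

DO ≈ 4.42 mg/L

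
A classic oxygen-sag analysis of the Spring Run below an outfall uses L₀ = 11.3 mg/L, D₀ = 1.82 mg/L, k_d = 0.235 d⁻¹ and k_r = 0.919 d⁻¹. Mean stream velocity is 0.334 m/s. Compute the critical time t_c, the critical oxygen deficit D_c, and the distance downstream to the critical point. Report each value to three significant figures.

t_c ≈ 1.07 d; D_c ≈ 2.25 mg/L; x_c ≈ 30.8 km

At the critical point dD/dt = 0, so k_d L₀ e^(−k_d t) = k_r D. Substituting D(t) from the Streeter–Phelps equation and solving for t gives
t_c = ln[(k_r/k_d)(1 − D₀(k_r−k_d)/(k_d L₀))] / (k_r−k_d).
Here k_r−k_d = 0.6840 d⁻¹ and 1 − D₀(k_r−k_d)/(k_d L₀) = 1 − 1.82×0.6840/(0.235×11.3) = 0.5312, so
t_c = ln(3.911 × 0.5312) / 0.6840 = 0.7311 / 0.6840 = 1.069 d.
L(t_c) = L₀ e^(−k_d t_c) = 11.3 × 0.7779 = 8.790 mg/L, and at the critical point k_r D_c = k_d L, so D_c = (0.235/0.919) × 8.790 = 2.248 mg/L.
x_c = v t_c = 0.334 m/s × 1.069 d × 86400 s/d = 30840 m ≈ 30.8 km.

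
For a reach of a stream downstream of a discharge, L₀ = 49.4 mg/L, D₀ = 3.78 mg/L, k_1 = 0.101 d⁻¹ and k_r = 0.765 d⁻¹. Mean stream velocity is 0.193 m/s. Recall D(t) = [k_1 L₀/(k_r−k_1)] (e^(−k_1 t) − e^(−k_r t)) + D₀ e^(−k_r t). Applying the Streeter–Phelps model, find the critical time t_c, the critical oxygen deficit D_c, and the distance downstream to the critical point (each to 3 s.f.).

At the critical point dD/dt = 0, so k_1 L₀ e^(−k_1 t) = k_r D. Substituting D(t) from the Streeter–Phelps equation and solving for t gives
t_c = ln[(k_r/k_1)(1 − D₀(k_r−k_1)/(k_1 L₀))] / (k_r−k_1).
Here k_r−k_1 = 0.6640 d⁻¹ and 1 − D₀(k_r−k_1)/(k_1 L₀) = 1 − 3.78×0.6640/(0.101×49.4) = 0.4969, so
t_c = ln(7.574 × 0.4969) / 0.6640 = 1.325 / 0.6640 = 1.996 d.
L(t_c) = L₀ e^(−k_1 t_c) = 49.4 × 0.8174 = 40.38 mg/L, and at the critical point k_r D_c = k_1 L, so D_c = (0.101/0.765) × 40.38 = 5.331 mg/L.
x_c = v t_c = 0.193 m/s × 1.996 d × 86400 s/d = 33290 m ≈ 33.3 km.

t_c ≈ 2.00 d; D_c ≈ 5.33 mg/L; x_c ≈ 33.3 km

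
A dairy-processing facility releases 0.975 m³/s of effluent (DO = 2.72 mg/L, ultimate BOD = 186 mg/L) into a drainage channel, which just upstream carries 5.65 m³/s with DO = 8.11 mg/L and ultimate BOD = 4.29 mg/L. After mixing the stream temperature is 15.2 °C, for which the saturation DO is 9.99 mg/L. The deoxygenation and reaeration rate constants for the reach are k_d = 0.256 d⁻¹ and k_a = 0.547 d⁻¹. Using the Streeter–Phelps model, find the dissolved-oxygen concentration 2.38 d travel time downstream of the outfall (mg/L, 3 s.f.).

DO ≈ 1.84 mg/L

Mixed DO = (5.65×8.11 + 0.975×2.72)/(5.65+0.975) = 48.47/6.625 = 7.317 mg/L.
Mixed L₀ = (5.65×4.29 + 0.975×186)/(6.625) = 205.6/6.625 = 31.03 mg/L.
Initial deficit D₀ = C_s − DO₀ = 9.99 − 7.317 = 2.673 mg/L.
D(2.38) = [0.256×31.03/(0.547−0.256)](e^(−0.256×2.38) − e^(−0.547×2.38)) + 2.673 e^(−0.547×2.38)
= 27.30 × (0.5437 − 0.2720) + 2.673 × 0.2720 = 8.145 mg/L.
DO = 9.99 − 8.145 = 1.845 mg/L.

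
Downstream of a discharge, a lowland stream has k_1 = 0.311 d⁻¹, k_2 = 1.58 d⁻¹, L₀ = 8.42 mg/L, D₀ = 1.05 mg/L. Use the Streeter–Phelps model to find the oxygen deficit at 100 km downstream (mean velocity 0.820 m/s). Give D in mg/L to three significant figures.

D ≈ 1.22 mg/L

Travel time t = x/v = 100 km / (0.820 m/s) = 100000 m / 0.820 m/s = 122000 s = 1.411 d.
k_1 L₀/(k_2−k_1) = 0.311×8.42/(1.58−0.311) = 2.619/1.269 = 2.064 mg/L.
e^(−k_1 t) = e^(−0.311×1.411) = 0.6447; e^(−k_2 t) = e^(−1.58×1.411) = 0.1075.
D = 2.064 × (0.6447 − 0.1075) + 1.05 × 0.1075 = 1.109 + 0.1129 = 1.221 mg/L.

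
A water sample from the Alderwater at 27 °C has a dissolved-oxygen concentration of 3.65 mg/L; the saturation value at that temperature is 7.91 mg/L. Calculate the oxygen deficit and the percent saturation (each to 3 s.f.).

D ≈ 4.26 mg/L; 46.1 % saturation

D = C_s − C = 7.91 − 3.65 = 4.26 mg/L.
% saturation = 3.65/7.91 × 100 = 46.1 %.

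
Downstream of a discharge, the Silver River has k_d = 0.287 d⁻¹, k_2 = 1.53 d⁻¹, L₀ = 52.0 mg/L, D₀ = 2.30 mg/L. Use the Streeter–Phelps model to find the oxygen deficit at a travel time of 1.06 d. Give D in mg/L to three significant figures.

D ≈ 6.94 mg/L

k_d L₀/(k_2−k_d) = 0.287×52.0/(1.53−0.287) = 14.92/1.243 = 12.01 mg/L.
e^(−k_d t) = e^(−0.287×1.060) = 0.7377; e^(−k_2 t) = e^(−1.53×1.060) = 0.1975.
D = 12.01 × (0.7377 − 0.1975) + 2.30 × 0.1975 = 6.485 + 0.4543 = 6.940 mg/L.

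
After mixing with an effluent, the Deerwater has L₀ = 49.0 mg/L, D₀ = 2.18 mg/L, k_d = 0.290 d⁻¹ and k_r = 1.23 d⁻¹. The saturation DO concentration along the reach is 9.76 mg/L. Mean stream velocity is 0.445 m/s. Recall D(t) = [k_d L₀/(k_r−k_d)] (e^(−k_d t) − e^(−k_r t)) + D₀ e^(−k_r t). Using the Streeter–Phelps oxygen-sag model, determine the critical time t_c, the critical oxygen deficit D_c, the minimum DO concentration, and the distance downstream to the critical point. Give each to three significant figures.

t_c = [1/(k_r−k_d)] ln[(k_r/k_d)(1 − D₀(k_r−k_d)/(k_d L₀))]
= [1/(1.23−0.290)] ln[(1.23/0.290)(1 − 2.18×0.9400/(0.290×49.0))]
= (1/0.9400) ln[4.241 × 0.8558] = 1.064 × ln(3.630) = 1.064 × 1.289 = 1.371 d.
L(t_c) = L₀ e^(−k_d t_c) = 49.0 × 0.6719 = 32.92 mg/L, and at the critical point k_r D_c = k_d L, so D_c = (0.290/1.23) × 32.92 = 7.762 mg/L.
Minimum DO = C_s − D_c = 9.76 − 7.762 = 1.998 mg/L.
x_c = v t_c = 0.445 m/s × 1.371 d × 86400 s/d = 52730 m ≈ 52.7 km.

t_c ≈ 1.37 d; D_c ≈ 7.76 mg/L; min DO ≈ 2.00 mg/L; x_c ≈ 52.7 km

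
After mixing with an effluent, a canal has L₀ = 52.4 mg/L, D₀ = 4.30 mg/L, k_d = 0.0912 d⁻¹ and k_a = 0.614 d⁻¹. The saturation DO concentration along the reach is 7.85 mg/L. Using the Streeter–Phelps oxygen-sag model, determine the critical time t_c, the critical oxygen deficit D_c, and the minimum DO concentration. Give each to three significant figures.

t_c ≈ 2.43 d; D_c ≈ 6.24 mg/L; min DO ≈ 1.61 mg/L

t_c = [1/(k_a−k_d)] ln[(k_a/k_d)(1 − D₀(k_a−k_d)/(k_d L₀))]
= [1/(0.614−0.0912)] ln[(0.614/0.0912)(1 − 4.30×0.5228/(0.0912×52.4))]
= (1/0.5228) ln[6.732 × 0.5296] = 1.913 × ln(3.565) = 1.913 × 1.271 = 2.432 d.
D_c = (k_d/k_a) L₀ e^(−k_d t_c) = (0.0912/0.614) × 52.4 × e^(−0.0912×2.432) = 0.1485 × 52.4 × 0.8011 = 6.235 mg/L.
Minimum DO = C_s − D_c = 7.85 − 6.235 = 1.615 mg/L.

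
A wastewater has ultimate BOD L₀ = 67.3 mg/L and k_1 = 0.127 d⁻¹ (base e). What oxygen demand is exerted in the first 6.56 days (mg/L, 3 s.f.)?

y ≈ 38.0 mg/L

y_t = L₀(1 − e^(−k_1 t)) = 67.3 × (1 − e^(−0.127×6.56))
= 67.3 × (1 − 0.4347) = 67.3 × 0.5653 = 38.05 mg/L.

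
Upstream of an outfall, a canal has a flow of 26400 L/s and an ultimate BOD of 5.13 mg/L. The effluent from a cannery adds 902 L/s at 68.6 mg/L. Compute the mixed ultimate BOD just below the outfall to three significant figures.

7.23 mg/L

Flow-weighted mixing: C = (Q_r C_r + Q_w C_w)/(Q_r + Q_w)
= (26400×5.13 + 902×68.6)/(26400 + 902) = 197300/27300 = 7.227 mg/L.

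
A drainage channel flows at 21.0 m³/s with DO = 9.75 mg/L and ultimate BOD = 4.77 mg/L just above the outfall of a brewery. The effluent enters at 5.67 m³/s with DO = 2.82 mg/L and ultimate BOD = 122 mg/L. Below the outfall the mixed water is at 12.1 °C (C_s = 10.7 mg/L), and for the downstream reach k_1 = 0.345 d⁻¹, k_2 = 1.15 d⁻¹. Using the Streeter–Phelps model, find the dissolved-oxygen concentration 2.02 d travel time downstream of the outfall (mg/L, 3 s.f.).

Mixed DO = (21.0×9.75 + 5.67×2.82)/(21.0+5.67) = 220.7/26.67 = 8.277 mg/L.
Mixed L₀ = (21.0×4.77 + 5.67×122)/(26.67) = 791.9/26.67 = 29.69 mg/L.
Initial deficit D₀ = C_s − DO₀ = 10.7 − 8.277 = 2.423 mg/L.
D(2.02) = [0.345×29.69/(1.15−0.345)](e^(−0.345×2.02) − e^(−1.15×2.02)) + 2.423 e^(−1.15×2.02)
= 12.73 × (0.4981 − 0.09798) + 2.423 × 0.09798 = 5.330 mg/L.
DO = 10.7 − 5.330 = 5.370 mg/L.

DO ≈ 5.37 mg/L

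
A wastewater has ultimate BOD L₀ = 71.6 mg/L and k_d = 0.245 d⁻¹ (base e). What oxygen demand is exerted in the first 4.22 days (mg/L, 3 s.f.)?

y ≈ 46.1 mg/L

y_t = L₀(1 − e^(−k_d t)) = 71.6 × (1 − e^(−0.245×4.22))
= 71.6 × (1 − 0.3556) = 71.6 × 0.6444 = 46.14 mg/L.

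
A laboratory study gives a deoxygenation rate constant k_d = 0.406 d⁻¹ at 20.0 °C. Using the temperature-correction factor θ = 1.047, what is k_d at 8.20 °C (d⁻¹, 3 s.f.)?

k_d ≈ 0.236 d⁻¹

k_d(T₂) = k_d(T₁) · θ^(T₂−T₁) = 0.406 × 1.047^(8.20−20.0)
= 0.406 × 1.047^-11.8 = 0.406 × 0.5816 = 0.2361 d⁻¹.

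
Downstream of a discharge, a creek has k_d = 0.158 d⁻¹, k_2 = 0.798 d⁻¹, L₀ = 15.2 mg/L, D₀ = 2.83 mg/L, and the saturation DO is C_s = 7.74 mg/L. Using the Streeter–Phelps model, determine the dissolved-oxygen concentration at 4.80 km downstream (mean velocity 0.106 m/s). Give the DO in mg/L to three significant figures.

DO ≈ 4.89 mg/L

Travel time t = x/v = 4.80 km / (0.106 m/s) = 4800 m / 0.106 m/s = 45280 s = 0.5241 d.
k_d L₀/(k_2−k_d) = 0.158×15.2/(0.798−0.158) = 2.402/0.6400 = 3.752 mg/L.
e^(−k_d t) = e^(−0.158×0.5241) = 0.9205; e^(−k_2 t) = e^(−0.798×0.5241) = 0.6582.
D = 3.752 × (0.9205 − 0.6582) + 2.83 × 0.6582 = 0.9844 + 1.863 = 2.847 mg/L.
DO = C_s − D = 7.74 − 2.847 = 4.893 mg/L.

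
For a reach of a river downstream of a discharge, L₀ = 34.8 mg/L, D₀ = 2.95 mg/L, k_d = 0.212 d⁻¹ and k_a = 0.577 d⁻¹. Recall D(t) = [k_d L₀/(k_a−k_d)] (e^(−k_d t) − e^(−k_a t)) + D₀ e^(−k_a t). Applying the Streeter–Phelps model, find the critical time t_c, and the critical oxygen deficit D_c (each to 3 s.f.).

At the critical point dD/dt = 0, so k_d L₀ e^(−k_d t) = k_a D. Substituting D(t) from the Streeter–Phelps equation and solving for t gives
t_c = ln[(k_a/k_d)(1 − D₀(k_a−k_d)/(k_d L₀))] / (k_a−k_d).
Here k_a−k_d = 0.3650 d⁻¹ and 1 − D₀(k_a−k_d)/(k_d L₀) = 1 − 2.95×0.3650/(0.212×34.8) = 0.8541, so
t_c = ln(2.722 × 0.8541) / 0.3650 = 0.8435 / 0.3650 = 2.311 d.
L(t_c) = L₀ e^(−k_d t_c) = 34.8 × 0.6127 = 21.32 mg/L, and at the critical point k_a D_c = k_d L, so D_c = (0.212/0.577) × 21.32 = 7.834 mg/L.

t_c ≈ 2.31 d; D_c ≈ 7.83 mg/L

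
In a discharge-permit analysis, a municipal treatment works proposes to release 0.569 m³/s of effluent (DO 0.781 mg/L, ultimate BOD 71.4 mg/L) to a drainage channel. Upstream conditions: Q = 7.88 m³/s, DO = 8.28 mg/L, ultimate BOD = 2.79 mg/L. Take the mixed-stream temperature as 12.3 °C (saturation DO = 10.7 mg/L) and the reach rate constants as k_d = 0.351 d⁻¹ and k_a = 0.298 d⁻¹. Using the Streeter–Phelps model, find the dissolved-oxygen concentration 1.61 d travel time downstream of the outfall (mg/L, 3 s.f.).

DO ≈ 6.41 mg/L

Mixed DO = (7.88×8.28 + 0.569×0.781)/(7.88+0.569) = 65.69/8.449 = 7.775 mg/L.
Mixed L₀ = (7.88×2.79 + 0.569×71.4)/(8.449) = 62.61/8.449 = 7.411 mg/L.
Initial deficit D₀ = C_s − DO₀ = 10.7 − 7.775 = 2.925 mg/L.
D(1.61) = [0.351×7.411/(0.298−0.351)](e^(−0.351×1.61) − e^(−0.298×1.61)) + 2.925 e^(−0.298×1.61)
= -49.08 × (0.5683 − 0.6189) + 2.925 × 0.6189 = 4.295 mg/L.
DO = 10.7 − 4.295 = 6.405 mg/L.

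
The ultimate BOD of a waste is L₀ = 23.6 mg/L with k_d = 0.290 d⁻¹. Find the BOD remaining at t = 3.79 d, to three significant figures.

L ≈ 7.86 mg/L

L_t = L₀ e^(−k_d t) = 23.6 × e^(−0.290×3.79) = 23.6 × 0.3332 = 7.863 mg/L.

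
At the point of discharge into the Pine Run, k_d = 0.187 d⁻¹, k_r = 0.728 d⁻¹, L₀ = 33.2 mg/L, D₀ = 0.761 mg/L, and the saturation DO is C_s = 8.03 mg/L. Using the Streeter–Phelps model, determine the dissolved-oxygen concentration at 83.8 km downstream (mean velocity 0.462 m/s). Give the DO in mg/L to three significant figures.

DO ≈ 2.60 mg/L

Travel time t = x/v = 83.8 km / (0.462 m/s) = 83800 m / 0.462 m/s = 181400 s = 2.099 d.
k_d L₀/(k_r−k_d) = 0.187×33.2/(0.728−0.187) = 6.208/0.5410 = 11.48 mg/L.
e^(−k_d t) = e^(−0.187×2.099) = 0.6753; e^(−k_r t) = e^(−0.728×2.099) = 0.2169.
D = 11.48 × (0.6753 − 0.2169) + 0.761 × 0.2169 = 5.261 + 0.1651 = 5.426 mg/L.
DO = C_s − D = 8.03 − 5.426 = 2.604 mg/L.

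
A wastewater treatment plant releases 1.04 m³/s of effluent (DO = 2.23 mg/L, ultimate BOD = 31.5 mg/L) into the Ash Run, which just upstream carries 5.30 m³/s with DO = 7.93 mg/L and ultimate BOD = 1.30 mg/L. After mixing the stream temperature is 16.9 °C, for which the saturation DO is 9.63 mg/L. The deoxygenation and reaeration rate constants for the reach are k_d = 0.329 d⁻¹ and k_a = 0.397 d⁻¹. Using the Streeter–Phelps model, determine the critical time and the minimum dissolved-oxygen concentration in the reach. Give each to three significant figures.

Mixed DO = (5.30×7.93 + 1.04×2.23)/(5.30+1.04) = 44.35/6.340 = 6.995 mg/L.
Mixed L₀ = (5.30×1.30 + 1.04×31.5)/(6.340) = 39.65/6.340 = 6.254 mg/L.
Initial deficit D₀ = C_s − DO₀ = 9.63 − 6.995 = 2.635 mg/L.
t_c = (1/0.06800) ln[(0.397/0.329)(1 − 2.635×0.06800/(0.329×6.254))] = 14.71 × ln(1.102) = 1.423 d.
D_c = (0.329/0.397) × 6.254 × e^(−0.329×1.423) = 0.8287 × 6.254 × 0.6261 = 3.245 mg/L.
Minimum DO = 9.63 − 3.245 = 6.385 mg/L.

t_c ≈ 1.42 d; minimum DO ≈ 6.38 mg/L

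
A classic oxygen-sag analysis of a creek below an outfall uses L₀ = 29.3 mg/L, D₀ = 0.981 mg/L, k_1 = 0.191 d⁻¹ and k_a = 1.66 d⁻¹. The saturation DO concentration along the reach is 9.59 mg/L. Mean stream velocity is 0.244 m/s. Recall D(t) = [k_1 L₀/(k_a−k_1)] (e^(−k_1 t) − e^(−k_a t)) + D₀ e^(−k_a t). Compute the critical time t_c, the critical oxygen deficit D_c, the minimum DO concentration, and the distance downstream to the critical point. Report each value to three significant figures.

t_c = [1/(k_a−k_1)] ln[(k_a/k_1)(1 − D₀(k_a−k_1)/(k_1 L₀))]
= [1/(1.66−0.191)] ln[(1.66/0.191)(1 − 0.981×1.469/(0.191×29.3))]
= (1/1.469) ln[8.691 × 0.7425] = 0.6807 × ln(6.453) = 0.6807 × 1.865 = 1.269 d.
D_c = (k_1/k_a) L₀ e^(−k_1 t_c) = (0.191/1.66) × 29.3 × e^(−0.191×1.269) = 0.1151 × 29.3 × 0.7847 = 2.645 mg/L.
Minimum DO = C_s − D_c = 9.59 − 2.645 = 6.945 mg/L.
x_c = v t_c = 0.244 m/s × 1.269 d × 86400 s/d = 26760 m ≈ 26.8 km.

t_c ≈ 1.27 d; D_c ≈ 2.65 mg/L; min DO ≈ 6.94 mg/L; x_c ≈ 26.8 km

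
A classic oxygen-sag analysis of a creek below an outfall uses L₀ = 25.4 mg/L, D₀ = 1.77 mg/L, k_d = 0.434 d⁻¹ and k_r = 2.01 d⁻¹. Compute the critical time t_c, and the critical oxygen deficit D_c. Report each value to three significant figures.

t_c ≈ 0.787 d; D_c ≈ 3.90 mg/L

At the critical point dD/dt = 0, so k_d L₀ e^(−k_d t) = k_r D. Substituting D(t) from the Streeter–Phelps equation and solving for t gives
t_c = ln[(k_r/k_d)(1 − D₀(k_r−k_d)/(k_d L₀))] / (k_r−k_d).
Here k_r−k_d = 1.576 d⁻¹ and 1 − D₀(k_r−k_d)/(k_d L₀) = 1 − 1.77×1.576/(0.434×25.4) = 0.7470, so
t_c = ln(4.631 × 0.7470) / 1.576 = 1.241 / 1.576 = 0.7875 d.
L(t_c) = L₀ e^(−k_d t_c) = 25.4 × 0.7105 = 18.05 mg/L, and at the critical point k_r D_c = k_d L, so D_c = (0.434/2.01) × 18.05 = 3.897 mg/L.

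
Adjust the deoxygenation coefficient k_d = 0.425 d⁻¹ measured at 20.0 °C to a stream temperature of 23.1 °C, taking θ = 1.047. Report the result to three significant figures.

k_d ≈ 0.490 d⁻¹

k_d(T₂) = k_d(T₁) · θ^(T₂−T₁) = 0.425 × 1.047^(23.1−20.0)
= 0.425 × 1.047^3.10 = 0.425 × 1.153 = 0.4900 d⁻¹.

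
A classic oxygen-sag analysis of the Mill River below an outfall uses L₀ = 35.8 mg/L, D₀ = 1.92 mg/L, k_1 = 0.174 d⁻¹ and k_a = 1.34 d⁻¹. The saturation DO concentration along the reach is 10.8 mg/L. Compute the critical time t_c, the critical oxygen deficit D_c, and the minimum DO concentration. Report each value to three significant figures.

t_c = [1/(k_a−k_1)] ln[(k_a/k_1)(1 − D₀(k_a−k_1)/(k_1 L₀))]
= [1/(1.34−0.174)] ln[(1.34/0.174)(1 − 1.92×1.166/(0.174×35.8))]
= (1/1.166) ln[7.701 × 0.6406] = 0.8576 × ln(4.933) = 0.8576 × 1.596 = 1.369 d.
D_c = (k_1/k_a) L₀ e^(−k_1 t_c) = (0.174/1.34) × 35.8 × e^(−0.174×1.369) = 0.1299 × 35.8 × 0.7881 = 3.663 mg/L.
Minimum DO = C_s − D_c = 10.8 − 3.663 = 7.137 mg/L.

t_c ≈ 1.37 d; D_c ≈ 3.66 mg/L; min DO ≈ 7.14 mg/L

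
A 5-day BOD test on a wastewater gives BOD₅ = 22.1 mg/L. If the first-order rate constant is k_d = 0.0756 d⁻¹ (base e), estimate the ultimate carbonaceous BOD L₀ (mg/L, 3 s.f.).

L₀ ≈ 70.2 mg/L

BOD₅ = L₀(1 − e^(−5k_d)) ⇒ L₀ = BOD₅ / (1 − e^(−5×0.0756))
= 22.1 / (1 − 0.6852) = 22.1 / 0.3148 = 70.21 mg/L.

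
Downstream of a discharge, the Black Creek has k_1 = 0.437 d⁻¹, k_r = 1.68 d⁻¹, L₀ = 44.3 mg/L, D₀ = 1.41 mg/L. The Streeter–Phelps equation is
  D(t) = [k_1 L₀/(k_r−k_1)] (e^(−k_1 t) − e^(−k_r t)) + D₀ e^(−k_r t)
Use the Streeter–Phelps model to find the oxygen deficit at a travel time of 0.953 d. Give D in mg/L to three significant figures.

D ≈ 7.41 mg/L

k_1 L₀/(k_r−k_1) = 0.437×44.3/(1.68−0.437) = 19.36/1.243 = 15.57 mg/L.
e^(−k_1 t) = e^(−0.437×0.9530) = 0.6594; e^(−k_r t) = e^(−1.68×0.9530) = 0.2017.
D = 15.57 × (0.6594 − 0.2017) + 1.41 × 0.2017 = 7.128 + 0.2844 = 7.413 mg/L.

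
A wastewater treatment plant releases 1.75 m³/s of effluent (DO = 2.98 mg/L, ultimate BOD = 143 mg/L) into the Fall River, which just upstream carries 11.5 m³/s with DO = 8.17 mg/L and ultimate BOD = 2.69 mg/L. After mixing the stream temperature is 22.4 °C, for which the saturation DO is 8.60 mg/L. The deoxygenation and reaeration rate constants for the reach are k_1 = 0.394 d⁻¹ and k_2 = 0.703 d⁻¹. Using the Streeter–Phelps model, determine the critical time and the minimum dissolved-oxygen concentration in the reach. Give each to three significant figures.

t_c ≈ 1.74 d; minimum DO ≈ 2.60 mg/L

Mixed DO = (11.5×8.17 + 1.75×2.98)/(11.5+1.75) = 99.17/13.25 = 7.485 mg/L.
Mixed L₀ = (11.5×2.69 + 1.75×143)/(13.25) = 281.2/13.25 = 21.22 mg/L.
Initial deficit D₀ = C_s − DO₀ = 8.60 − 7.485 = 1.115 mg/L.
t_c = (1/0.3090) ln[(0.703/0.394)(1 − 1.115×0.3090/(0.394×21.22))] = 3.236 × ln(1.711) = 1.738 d.
D_c = (0.394/0.703) × 21.22 × e^(−0.394×1.738) = 0.5605 × 21.22 × 0.5043 = 5.998 mg/L.
Minimum DO = 8.60 − 5.998 = 2.602 mg/L.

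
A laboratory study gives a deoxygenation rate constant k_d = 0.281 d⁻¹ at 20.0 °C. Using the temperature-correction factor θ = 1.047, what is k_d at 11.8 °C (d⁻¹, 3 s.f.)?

k_d ≈ 0.193 d⁻¹

k_d(T₂) = k_d(T₁) · θ^(T₂−T₁) = 0.281 × 1.047^(11.8−20.0)
= 0.281 × 1.047^-8.20 = 0.281 × 0.6862 = 0.1928 d⁻¹.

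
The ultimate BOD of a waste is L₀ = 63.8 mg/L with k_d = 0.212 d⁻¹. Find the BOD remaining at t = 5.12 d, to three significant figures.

L_t = L₀ e^(−k_d t) = 63.8 × e^(−0.212×5.12) = 63.8 × 0.3378 = 21.55 mg/L.

L ≈ 21.5 mg/L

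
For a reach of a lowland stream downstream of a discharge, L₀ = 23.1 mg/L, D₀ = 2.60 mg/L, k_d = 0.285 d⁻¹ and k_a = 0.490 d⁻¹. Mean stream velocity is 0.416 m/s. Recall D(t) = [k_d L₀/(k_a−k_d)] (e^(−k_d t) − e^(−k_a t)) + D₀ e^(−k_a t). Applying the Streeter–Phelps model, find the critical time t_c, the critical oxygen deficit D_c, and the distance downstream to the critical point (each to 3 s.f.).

With k_a/k_d = 1.719 and 1 − D₀(k_a−k_d)/(k_d L₀) = 0.9190,
t_c = ln(1.719 × 0.9190) / (0.490 − 0.285) = ln(1.580) / 0.2050 = 0.4575/0.2050 = 2.232 d.
L(t_c) = L₀ e^(−k_d t_c) = 23.1 × 0.5294 = 12.23 mg/L, and at the critical point k_a D_c = k_d L, so D_c = (0.285/0.490) × 12.23 = 7.113 mg/L.
x_c = v t_c = 0.416 m/s × 2.232 d × 86400 s/d = 80210 m ≈ 80.2 km.

t_c ≈ 2.23 d; D_c ≈ 7.11 mg/L; x_c ≈ 80.2 km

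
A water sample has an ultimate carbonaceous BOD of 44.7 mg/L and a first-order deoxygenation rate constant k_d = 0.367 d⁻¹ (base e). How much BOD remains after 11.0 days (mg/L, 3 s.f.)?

L ≈ 0.789 mg/L

L_t = L₀ e^(−k_d t) = 44.7 × e^(−0.367×11.0) = 44.7 × 0.01765 = 0.7890 mg/L.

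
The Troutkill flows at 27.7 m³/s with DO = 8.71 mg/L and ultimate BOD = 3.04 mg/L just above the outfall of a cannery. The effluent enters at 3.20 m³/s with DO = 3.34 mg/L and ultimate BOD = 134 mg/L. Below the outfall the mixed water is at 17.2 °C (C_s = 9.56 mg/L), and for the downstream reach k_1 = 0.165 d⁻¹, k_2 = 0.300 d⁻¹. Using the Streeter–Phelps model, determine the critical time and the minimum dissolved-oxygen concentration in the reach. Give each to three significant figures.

t_c ≈ 3.90 d; minimum DO ≈ 4.76 mg/L

Mixed DO = (27.7×8.71 + 3.20×3.34)/(27.7+3.20) = 252.0/30.90 = 8.154 mg/L.
Mixed L₀ = (27.7×3.04 + 3.20×134)/(30.90) = 513.0/30.90 = 16.60 mg/L.
Initial deficit D₀ = C_s − DO₀ = 9.56 − 8.154 = 1.406 mg/L.
t_c = (1/0.1350) ln[(0.300/0.165)(1 − 1.406×0.1350/(0.165×16.60))] = 7.407 × ln(1.692) = 3.896 d.
D_c = (0.165/0.300) × 16.60 × e^(−0.165×3.896) = 0.5500 × 16.60 × 0.5258 = 4.801 mg/L.
Minimum DO = 9.56 − 4.801 = 4.759 mg/L.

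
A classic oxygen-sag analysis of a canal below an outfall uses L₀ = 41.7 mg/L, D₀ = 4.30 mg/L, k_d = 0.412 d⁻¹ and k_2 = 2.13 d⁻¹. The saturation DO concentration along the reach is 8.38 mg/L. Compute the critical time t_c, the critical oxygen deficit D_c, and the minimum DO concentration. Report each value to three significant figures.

t_c ≈ 0.629 d; D_c ≈ 6.22 mg/L; min DO ≈ 2.16 mg/L

At the critical point dD/dt = 0, so k_d L₀ e^(−k_d t) = k_2 D. Substituting D(t) from the Streeter–Phelps equation and solving for t gives
t_c = ln[(k_2/k_d)(1 − D₀(k_2−k_d)/(k_d L₀))] / (k_2−k_d).
Here k_2−k_d = 1.718 d⁻¹ and 1 − D₀(k_2−k_d)/(k_d L₀) = 1 − 4.30×1.718/(0.412×41.7) = 0.5700, so
t_c = ln(5.170 × 0.5700) / 1.718 = 1.081 / 1.718 = 0.6291 d.
L(t_c) = L₀ e^(−k_d t_c) = 41.7 × 0.7717 = 32.18 mg/L, and at the critical point k_2 D_c = k_d L, so D_c = (0.412/2.13) × 32.18 = 6.224 mg/L.
Minimum DO = C_s − D_c = 8.38 − 6.224 = 2.156 mg/L.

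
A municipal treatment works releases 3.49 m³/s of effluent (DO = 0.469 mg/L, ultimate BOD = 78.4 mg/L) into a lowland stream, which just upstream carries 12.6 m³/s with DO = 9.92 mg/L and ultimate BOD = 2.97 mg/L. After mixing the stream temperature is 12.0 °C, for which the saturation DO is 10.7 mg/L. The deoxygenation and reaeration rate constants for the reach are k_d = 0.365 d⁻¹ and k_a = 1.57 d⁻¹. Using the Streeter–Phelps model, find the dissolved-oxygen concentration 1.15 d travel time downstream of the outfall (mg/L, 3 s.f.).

Mixed DO = (12.6×9.92 + 3.49×0.469)/(12.6+3.49) = 126.6/16.09 = 7.870 mg/L.
Mixed L₀ = (12.6×2.97 + 3.49×78.4)/(16.09) = 311.0/16.09 = 19.33 mg/L.
Initial deficit D₀ = C_s − DO₀ = 10.7 − 7.870 = 2.830 mg/L.
D(1.15) = [0.365×19.33/(1.57−0.365)](e^(−0.365×1.15) − e^(−1.57×1.15)) + 2.830 e^(−1.57×1.15)
= 5.855 × (0.6572 − 0.1644) + 2.830 × 0.1644 = 3.351 mg/L.
DO = 10.7 − 3.351 = 7.349 mg/L.

DO ≈ 7.35 mg/L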